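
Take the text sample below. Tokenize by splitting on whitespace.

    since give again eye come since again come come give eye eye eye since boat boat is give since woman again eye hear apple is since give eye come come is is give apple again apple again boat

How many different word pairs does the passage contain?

29

38 tokens → 37 bigram windows in total.
Repeated bigrams (each contributes count−1 duplicates):
  again eye: 2
  apple again: 2
  come come: 2
  eye come: 2
  eye eye: 2
  give eye: 2
  is give: 2
  since give: 2
8 duplicate windows → 37 − 8 = 29 distinct.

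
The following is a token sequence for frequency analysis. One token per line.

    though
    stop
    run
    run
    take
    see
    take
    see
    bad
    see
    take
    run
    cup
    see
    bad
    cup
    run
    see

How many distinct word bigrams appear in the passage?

14

18 tokens → 17 bigram windows in total.
Repeated bigrams (each contributes count−1 duplicates):
  see bad: 2
  see take: 2
  take see: 2
3 duplicate windows → 17 − 3 = 14 distinct.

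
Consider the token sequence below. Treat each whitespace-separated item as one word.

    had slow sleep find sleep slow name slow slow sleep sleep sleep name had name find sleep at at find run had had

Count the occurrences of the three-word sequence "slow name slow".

1

Scanning the 21 overlapping trigram windows for "slow name slow":
  position 6–8: slow name slow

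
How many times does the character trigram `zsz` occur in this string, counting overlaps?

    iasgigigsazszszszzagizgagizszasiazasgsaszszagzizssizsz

6

Sliding a length-3 window over the 54 characters (52 positions):
  position 11–13: zsz
  position 13–15: zsz
  position 15–17: zsz
  position 27–29: zsz
  position 41–43: zsz
  position 52–54: zsz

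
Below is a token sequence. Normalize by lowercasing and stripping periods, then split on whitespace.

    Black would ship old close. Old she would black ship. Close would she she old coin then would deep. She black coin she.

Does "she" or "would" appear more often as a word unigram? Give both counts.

"she" (5 vs 4)

"she": 5 occurrences
"would": 4 occurrences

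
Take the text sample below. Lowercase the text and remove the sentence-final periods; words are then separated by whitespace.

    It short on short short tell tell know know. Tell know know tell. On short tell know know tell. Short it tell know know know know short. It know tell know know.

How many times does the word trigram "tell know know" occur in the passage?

Scanning the 30 overlapping trigram windows for "tell know know":
  position 7–9: tell know know
  position 10–12: tell know know
  position 16–18: tell know know
  position 22–24: tell know know
  position 30–32: tell know know

5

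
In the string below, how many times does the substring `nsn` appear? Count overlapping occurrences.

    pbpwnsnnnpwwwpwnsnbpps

2

Sliding a length-3 window over the 22 characters (20 positions):
  position 5–7: nsn
  position 16–18: nsn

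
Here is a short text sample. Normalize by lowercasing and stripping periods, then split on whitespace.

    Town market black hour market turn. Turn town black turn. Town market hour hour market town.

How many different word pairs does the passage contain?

16 tokens → 15 bigram windows in total.
Repeated bigrams (each contributes count−1 duplicates):
  hour market: 2
  town market: 2
  turn town: 2
3 duplicate windows → 15 − 3 = 12 distinct.

12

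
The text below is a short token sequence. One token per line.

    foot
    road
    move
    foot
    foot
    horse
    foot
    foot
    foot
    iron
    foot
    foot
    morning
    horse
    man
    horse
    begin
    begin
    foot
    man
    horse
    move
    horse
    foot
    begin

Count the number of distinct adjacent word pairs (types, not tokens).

19

25 tokens → 24 bigram windows in total.
Repeated bigrams (each contributes count−1 duplicates):
  foot foot: 4
  horse foot: 2
  man horse: 2
5 duplicate windows → 24 − 5 = 19 distinct.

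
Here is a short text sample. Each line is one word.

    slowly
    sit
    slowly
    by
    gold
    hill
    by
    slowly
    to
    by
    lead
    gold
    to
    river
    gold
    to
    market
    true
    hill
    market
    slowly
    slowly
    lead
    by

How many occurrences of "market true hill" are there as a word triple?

1

Scanning the 22 overlapping trigram windows for "market true hill":
  position 17–19: market true hill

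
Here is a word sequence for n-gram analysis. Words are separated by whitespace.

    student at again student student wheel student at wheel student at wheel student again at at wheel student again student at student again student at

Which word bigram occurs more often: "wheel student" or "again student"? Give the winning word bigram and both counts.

"wheel student": 4 occurrences
"again student": 3 occurrences

"wheel student" (4 vs 3)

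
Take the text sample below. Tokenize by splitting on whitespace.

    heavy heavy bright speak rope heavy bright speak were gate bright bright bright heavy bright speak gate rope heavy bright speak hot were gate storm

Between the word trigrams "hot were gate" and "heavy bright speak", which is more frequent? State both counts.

"heavy bright speak" (4 vs 1)

"hot were gate": 1 occurrence
"heavy bright speak": 4 occurrences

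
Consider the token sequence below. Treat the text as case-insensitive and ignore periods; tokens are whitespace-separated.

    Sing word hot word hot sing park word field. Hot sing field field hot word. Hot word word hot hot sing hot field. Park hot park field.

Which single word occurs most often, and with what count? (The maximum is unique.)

Unigram frequencies (highest first):
  hot: 9
  word: 6
  field: 5
  sing: 4
  park: 3

"hot", 9 times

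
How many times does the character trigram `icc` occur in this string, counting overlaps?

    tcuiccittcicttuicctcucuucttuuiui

Sliding a length-3 window over the 32 characters (30 positions):
  position 4–6: icc
  position 16–18: icc

2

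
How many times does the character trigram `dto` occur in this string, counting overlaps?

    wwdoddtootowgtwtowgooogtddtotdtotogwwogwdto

Sliding a length-3 window over the 43 characters (41 positions):
  position 6–8: dto
  position 26–28: dto
  position 30–32: dto
  position 41–43: dto

4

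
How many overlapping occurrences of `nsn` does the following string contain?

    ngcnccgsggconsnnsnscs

2

Sliding a length-3 window over the 21 characters (19 positions):
  position 13–15: nsn
  position 16–18: nsn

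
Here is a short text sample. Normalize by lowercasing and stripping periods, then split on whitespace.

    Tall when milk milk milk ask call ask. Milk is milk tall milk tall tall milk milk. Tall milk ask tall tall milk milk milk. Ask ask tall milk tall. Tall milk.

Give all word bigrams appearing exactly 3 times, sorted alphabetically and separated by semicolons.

Bigram counts meeting the condition (exactly 3 times):
  milk ask: 3
  tall tall: 3

milk ask; tall tall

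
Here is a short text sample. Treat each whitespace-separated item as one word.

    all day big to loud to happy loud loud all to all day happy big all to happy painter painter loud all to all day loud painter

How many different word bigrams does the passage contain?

27 tokens → 26 bigram windows in total.
Repeated bigrams (each contributes count−1 duplicates):
  all day: 3
  all to: 3
  loud all: 2
  to all: 2
  to happy: 2
7 duplicate windows → 26 − 7 = 19 distinct.

19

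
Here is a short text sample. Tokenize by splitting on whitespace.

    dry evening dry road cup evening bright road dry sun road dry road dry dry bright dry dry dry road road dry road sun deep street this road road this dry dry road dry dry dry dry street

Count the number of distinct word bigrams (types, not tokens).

22

38 tokens → 37 bigram windows in total.
Repeated bigrams (each contributes count−1 duplicates):
  dry dry: 7
  dry road: 5
  road dry: 5
  road road: 2
15 duplicate windows → 37 − 15 = 22 distinct.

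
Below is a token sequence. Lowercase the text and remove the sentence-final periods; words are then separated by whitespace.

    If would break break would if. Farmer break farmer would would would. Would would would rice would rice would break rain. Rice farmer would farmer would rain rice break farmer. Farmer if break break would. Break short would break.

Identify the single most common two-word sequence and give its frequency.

"would would", 5 times

Bigram frequencies (highest first):
  would would: 5
  would break: 4
  farmer would: 3
  break break: 2
  break would: 2
  break farmer: 2
  … (17 more, each ≤ 2)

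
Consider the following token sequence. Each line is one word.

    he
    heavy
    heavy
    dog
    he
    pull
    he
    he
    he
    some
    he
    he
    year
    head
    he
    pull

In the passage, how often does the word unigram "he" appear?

8

Scanning the 16 tokens for "he":
  position 1: he
  position 5: he
  position 7: he
  position 8: he
  position 9: he
  position 11: he
  position 12: he
  position 15: he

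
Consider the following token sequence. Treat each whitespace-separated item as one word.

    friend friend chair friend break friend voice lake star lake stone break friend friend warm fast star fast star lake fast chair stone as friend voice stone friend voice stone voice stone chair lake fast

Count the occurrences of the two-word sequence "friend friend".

Scanning the 34 overlapping bigram windows for "friend friend":
  position 1–2: friend friend
  position 13–14: friend friend

2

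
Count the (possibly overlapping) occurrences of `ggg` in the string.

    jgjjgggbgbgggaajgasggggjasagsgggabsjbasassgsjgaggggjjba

7

Sliding a length-3 window over the 55 characters (53 positions):
  position 5–7: ggg
  position 11–13: ggg
  position 20–22: ggg
  position 21–23: ggg
  position 30–32: ggg
  position 48–50: ggg
  position 49–51: ggg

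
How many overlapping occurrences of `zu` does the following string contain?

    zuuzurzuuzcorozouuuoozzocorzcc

3

Sliding a length-2 window over the 30 characters (29 positions):
  position 1–2: zu
  position 4–5: zu
  position 7–8: zu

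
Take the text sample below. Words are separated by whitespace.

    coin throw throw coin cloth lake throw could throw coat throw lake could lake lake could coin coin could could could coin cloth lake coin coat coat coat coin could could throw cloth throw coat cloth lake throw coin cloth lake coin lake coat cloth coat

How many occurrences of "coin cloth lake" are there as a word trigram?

3

Scanning the 44 overlapping trigram windows for "coin cloth lake":
  position 4–6: coin cloth lake
  position 22–24: coin cloth lake
  position 39–41: coin cloth lake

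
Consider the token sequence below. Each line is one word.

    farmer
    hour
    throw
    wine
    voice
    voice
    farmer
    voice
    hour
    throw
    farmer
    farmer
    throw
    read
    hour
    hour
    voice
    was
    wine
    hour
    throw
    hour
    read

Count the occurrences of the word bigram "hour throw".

3

Scanning the 22 overlapping bigram windows for "hour throw":
  position 2–3: hour throw
  position 9–10: hour throw
  position 20–21: hour throw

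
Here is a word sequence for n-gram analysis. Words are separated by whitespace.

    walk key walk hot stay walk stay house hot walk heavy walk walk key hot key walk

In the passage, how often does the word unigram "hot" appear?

Scanning the 17 tokens for "hot":
  position 4: hot
  position 9: hot
  position 15: hot

3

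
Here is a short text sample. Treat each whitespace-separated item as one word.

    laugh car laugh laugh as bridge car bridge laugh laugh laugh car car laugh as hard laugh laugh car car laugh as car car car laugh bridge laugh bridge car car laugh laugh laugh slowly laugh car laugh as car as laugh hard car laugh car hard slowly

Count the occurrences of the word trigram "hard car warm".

Scanning the 46 overlapping trigram windows for "hard car warm":
  (none found)

0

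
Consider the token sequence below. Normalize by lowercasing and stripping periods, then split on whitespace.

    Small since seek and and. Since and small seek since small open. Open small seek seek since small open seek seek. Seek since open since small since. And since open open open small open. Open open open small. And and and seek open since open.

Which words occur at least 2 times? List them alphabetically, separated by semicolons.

and; open; seek; since; small

Unigram counts meeting the condition (at least 2 times):
  and: 7
  open: 13
  seek: 8
  since: 9
  small: 8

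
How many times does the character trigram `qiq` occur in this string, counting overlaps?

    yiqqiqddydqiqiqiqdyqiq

5

Sliding a length-3 window over the 22 characters (20 positions):
  position 4–6: qiq
  position 11–13: qiq
  position 13–15: qiq
  position 15–17: qiq
  position 20–22: qiq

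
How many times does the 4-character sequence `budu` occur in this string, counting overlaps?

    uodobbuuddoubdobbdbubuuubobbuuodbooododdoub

Sliding a length-4 window over the 43 characters (40 positions):
  (no match at any position)

0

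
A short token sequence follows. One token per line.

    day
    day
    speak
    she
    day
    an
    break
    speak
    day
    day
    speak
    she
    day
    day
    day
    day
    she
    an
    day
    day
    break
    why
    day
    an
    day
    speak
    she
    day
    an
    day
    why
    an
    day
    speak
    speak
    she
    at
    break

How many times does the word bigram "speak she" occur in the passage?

Scanning the 37 overlapping bigram windows for "speak she":
  position 3–4: speak she
  position 11–12: speak she
  position 26–27: speak she
  position 35–36: speak she

4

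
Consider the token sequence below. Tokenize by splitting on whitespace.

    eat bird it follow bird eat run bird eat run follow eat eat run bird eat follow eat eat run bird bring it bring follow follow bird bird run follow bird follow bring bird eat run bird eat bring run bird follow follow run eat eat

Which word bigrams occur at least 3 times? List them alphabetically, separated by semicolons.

bird eat; eat eat; eat run; follow bird; run bird

Bigram counts meeting the condition (at least 3 times):
  bird eat: 5
  eat eat: 3
  eat run: 5
  follow bird: 3
  run bird: 5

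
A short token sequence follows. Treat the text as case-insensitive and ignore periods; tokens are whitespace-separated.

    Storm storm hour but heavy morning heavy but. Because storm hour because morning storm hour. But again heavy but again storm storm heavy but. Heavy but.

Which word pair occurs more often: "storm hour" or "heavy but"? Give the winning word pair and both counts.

"storm hour": 3 occurrences
"heavy but": 4 occurrences

"heavy but" (4 vs 3)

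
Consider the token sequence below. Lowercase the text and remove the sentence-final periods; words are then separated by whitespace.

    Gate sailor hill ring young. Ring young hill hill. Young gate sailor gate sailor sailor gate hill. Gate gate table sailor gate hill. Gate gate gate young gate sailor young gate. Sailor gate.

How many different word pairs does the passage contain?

18

33 tokens → 32 bigram windows in total.
Repeated bigrams (each contributes count−1 duplicates):
  gate sailor: 5
  sailor gate: 4
  gate gate: 3
  young gate: 3
  gate hill: 2
  hill gate: 2
  ring young: 2
14 duplicate windows → 32 − 14 = 18 distinct.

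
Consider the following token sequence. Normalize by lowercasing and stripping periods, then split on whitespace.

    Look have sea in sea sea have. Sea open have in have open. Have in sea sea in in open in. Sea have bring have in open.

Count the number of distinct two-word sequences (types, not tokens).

16

27 tokens → 26 bigram windows in total.
Repeated bigrams (each contributes count−1 duplicates):
  have in: 3
  in sea: 3
  have sea: 2
  in open: 2
  open have: 2
  sea have: 2
  sea in: 2
  sea sea: 2
10 duplicate windows → 26 − 10 = 16 distinct.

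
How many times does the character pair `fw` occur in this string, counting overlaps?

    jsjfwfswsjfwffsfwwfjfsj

Sliding a length-2 window over the 23 characters (22 positions):
  position 4–5: fw
  position 11–12: fw
  position 16–17: fw

3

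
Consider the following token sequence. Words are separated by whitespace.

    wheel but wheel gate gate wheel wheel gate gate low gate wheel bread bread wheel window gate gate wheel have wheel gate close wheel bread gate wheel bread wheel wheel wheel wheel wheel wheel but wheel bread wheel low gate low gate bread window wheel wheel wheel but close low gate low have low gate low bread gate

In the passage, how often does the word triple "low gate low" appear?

3

Scanning the 56 overlapping trigram windows for "low gate low":
  position 39–41: low gate low
  position 50–52: low gate low
  position 54–56: low gate low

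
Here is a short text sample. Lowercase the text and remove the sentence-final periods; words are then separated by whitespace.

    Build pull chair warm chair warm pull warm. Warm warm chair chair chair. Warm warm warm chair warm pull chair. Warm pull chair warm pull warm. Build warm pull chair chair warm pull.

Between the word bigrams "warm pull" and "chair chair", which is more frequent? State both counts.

"warm pull" (6 vs 3)

"warm pull": 6 occurrences
"chair chair": 3 occurrences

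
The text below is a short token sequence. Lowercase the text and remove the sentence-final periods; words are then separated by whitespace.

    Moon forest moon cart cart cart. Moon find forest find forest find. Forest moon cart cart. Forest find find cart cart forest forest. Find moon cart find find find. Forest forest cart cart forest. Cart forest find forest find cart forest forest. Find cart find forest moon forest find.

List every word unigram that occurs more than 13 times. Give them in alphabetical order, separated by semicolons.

find; forest

Unigram counts meeting the condition (more than 13 times):
  find: 14
  forest: 16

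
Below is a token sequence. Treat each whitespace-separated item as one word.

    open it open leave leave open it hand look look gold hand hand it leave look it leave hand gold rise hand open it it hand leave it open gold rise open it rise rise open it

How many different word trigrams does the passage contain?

37 tokens → 35 trigram windows in total.
Repeated trigrams (each contributes count−1 duplicates):
  rise open it: 2
1 duplicate windows → 35 − 1 = 34 distinct.

34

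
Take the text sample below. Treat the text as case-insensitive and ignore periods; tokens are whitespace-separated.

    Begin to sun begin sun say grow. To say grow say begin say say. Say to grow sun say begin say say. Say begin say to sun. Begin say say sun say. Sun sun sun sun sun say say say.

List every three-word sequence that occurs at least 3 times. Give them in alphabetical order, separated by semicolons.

Trigram counts meeting the condition (at least 3 times):
  begin say say: 3
  say begin say: 3
  say say say: 3
  sun sun sun: 3

begin say say; say begin say; say say say; sun sun sun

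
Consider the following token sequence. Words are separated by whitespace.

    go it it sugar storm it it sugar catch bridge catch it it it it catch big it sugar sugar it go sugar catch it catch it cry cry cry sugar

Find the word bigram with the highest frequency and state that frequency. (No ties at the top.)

"it it", 5 times

Bigram frequencies (highest first):
  it it: 5
  it sugar: 3
  catch it: 3
  sugar catch: 2
  it catch: 2
  cry cry: 2
  … (13 more, each ≤ 1)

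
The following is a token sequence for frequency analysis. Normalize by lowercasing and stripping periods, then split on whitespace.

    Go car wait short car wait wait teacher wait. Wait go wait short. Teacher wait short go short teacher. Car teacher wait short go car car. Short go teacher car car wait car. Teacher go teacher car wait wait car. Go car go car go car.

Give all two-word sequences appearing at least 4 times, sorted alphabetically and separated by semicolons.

Bigram counts meeting the condition (at least 4 times):
  car wait: 4
  go car: 5
  wait short: 4

car wait; go car; wait short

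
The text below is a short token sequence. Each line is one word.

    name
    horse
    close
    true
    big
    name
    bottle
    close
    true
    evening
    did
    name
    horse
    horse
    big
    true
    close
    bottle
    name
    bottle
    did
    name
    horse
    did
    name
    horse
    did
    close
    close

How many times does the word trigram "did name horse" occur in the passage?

3

Scanning the 27 overlapping trigram windows for "did name horse":
  position 11–13: did name horse
  position 21–23: did name horse
  position 24–26: did name horse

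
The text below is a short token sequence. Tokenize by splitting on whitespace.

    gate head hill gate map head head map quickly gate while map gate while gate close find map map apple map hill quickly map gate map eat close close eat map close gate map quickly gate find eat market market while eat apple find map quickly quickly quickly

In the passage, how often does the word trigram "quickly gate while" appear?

Scanning the 46 overlapping trigram windows for "quickly gate while":
  position 9–11: quickly gate while

1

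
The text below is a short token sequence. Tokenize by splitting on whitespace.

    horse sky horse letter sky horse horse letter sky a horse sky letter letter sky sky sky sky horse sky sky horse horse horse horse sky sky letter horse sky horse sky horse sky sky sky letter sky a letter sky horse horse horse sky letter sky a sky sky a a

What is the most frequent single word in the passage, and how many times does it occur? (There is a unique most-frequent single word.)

"sky", 23 times

Unigram frequencies (highest first):
  sky: 23
  horse: 16
  letter: 8
  a: 5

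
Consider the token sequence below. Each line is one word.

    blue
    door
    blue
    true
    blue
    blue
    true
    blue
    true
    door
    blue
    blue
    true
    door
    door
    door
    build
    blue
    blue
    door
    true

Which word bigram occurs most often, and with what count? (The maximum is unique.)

"blue true", 4 times

Bigram frequencies (highest first):
  blue true: 4
  blue blue: 3
  blue door: 2
  door blue: 2
  true blue: 2
  true door: 2
  … (4 more, each ≤ 2)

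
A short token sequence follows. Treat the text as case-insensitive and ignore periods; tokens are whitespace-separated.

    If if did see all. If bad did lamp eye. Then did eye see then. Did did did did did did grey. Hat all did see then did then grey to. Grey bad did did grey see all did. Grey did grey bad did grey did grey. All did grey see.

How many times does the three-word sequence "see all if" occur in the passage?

Scanning the 49 overlapping trigram windows for "see all if":
  position 4–6: see all if

1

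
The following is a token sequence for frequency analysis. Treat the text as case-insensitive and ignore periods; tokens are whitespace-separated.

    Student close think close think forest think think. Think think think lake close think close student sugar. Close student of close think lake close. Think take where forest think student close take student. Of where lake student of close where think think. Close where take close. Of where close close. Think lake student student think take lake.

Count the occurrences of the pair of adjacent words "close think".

6

Scanning the 56 overlapping bigram windows for "close think":
  position 2–3: close think
  position 4–5: close think
  position 13–14: close think
  position 21–22: close think
  position 24–25: close think
  position 50–51: close think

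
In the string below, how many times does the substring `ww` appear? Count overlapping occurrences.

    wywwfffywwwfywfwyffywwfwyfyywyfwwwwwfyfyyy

8

Sliding a length-2 window over the 42 characters (41 positions):
  position 3–4: ww
  position 9–10: ww
  position 10–11: ww
  position 21–22: ww
  position 32–33: ww
  position 33–34: ww
  position 34–35: ww
  position 35–36: ww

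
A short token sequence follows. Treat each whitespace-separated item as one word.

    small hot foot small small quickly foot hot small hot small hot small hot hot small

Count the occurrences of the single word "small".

Scanning the 16 tokens for "small":
  position 1: small
  position 4: small
  position 5: small
  position 9: small
  position 11: small
  position 13: small
  position 16: small

7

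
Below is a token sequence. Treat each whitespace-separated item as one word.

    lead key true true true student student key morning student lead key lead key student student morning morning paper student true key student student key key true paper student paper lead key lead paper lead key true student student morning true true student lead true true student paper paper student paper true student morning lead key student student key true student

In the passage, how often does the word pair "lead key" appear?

6

Scanning the 60 overlapping bigram windows for "lead key":
  position 1–2: lead key
  position 11–12: lead key
  position 13–14: lead key
  position 31–32: lead key
  position 35–36: lead key
  position 55–56: lead key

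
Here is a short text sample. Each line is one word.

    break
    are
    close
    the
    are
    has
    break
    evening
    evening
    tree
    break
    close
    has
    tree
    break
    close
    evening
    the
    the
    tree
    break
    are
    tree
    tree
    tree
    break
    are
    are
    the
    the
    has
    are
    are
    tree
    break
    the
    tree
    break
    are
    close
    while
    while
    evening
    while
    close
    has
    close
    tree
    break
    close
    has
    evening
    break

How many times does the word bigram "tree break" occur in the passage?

7

Scanning the 52 overlapping bigram windows for "tree break":
  position 10–11: tree break
  position 14–15: tree break
  position 20–21: tree break
  position 25–26: tree break
  position 34–35: tree break
  position 37–38: tree break
  position 48–49: tree break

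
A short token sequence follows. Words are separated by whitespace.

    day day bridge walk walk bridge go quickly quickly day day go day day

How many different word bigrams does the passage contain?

11

14 tokens → 13 bigram windows in total.
Repeated bigrams (each contributes count−1 duplicates):
  day day: 3
2 duplicate windows → 13 − 2 = 11 distinct.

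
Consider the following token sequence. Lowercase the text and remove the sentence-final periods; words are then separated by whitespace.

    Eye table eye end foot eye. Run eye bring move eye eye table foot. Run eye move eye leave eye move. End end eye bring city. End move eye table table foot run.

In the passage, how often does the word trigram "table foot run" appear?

2

Scanning the 31 overlapping trigram windows for "table foot run":
  position 13–15: table foot run
  position 31–33: table foot run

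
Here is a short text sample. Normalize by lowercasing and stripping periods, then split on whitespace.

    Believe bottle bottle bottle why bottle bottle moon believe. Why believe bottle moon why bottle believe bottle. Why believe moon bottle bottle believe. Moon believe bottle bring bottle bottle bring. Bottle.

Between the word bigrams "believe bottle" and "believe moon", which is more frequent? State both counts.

"believe bottle" (4 vs 2)

"believe bottle": 4 occurrences
"believe moon": 2 occurrences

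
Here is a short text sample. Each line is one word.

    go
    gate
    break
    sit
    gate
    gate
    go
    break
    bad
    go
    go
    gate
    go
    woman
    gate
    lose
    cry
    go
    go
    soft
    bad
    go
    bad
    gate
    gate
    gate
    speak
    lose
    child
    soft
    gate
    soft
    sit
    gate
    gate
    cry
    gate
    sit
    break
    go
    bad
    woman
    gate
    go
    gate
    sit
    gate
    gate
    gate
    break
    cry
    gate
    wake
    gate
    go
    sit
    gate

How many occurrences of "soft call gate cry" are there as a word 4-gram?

Scanning the 54 overlapping 4-gram windows for "soft call gate cry":
  (none found)

0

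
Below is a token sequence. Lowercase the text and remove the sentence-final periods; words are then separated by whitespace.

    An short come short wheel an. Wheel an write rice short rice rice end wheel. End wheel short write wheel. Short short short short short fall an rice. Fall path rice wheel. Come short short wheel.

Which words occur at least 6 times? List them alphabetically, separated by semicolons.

short; wheel

Unigram counts meeting the condition (at least 6 times):
  short: 11
  wheel: 7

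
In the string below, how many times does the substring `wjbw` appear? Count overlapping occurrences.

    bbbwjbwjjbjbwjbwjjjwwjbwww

Sliding a length-4 window over the 26 characters (23 positions):
  position 4–7: wjbw
  position 13–16: wjbw
  position 21–24: wjbw

3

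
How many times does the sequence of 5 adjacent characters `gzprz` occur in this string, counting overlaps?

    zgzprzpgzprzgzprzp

Sliding a length-5 window over the 18 characters (14 positions):
  position 2–6: gzprz
  position 8–12: gzprz
  position 13–17: gzprz

3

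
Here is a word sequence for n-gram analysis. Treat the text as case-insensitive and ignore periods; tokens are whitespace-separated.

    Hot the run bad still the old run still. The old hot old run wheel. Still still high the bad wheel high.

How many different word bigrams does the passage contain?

22 tokens → 21 bigram windows in total.
Repeated bigrams (each contributes count−1 duplicates):
  old run: 2
  still the: 2
  the old: 2
3 duplicate windows → 21 − 3 = 18 distinct.

18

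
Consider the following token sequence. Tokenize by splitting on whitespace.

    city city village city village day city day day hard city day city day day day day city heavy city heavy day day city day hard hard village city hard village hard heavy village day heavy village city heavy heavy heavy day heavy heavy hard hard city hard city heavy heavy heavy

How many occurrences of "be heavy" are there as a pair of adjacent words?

Scanning the 51 overlapping bigram windows for "be heavy":
  (none found)

0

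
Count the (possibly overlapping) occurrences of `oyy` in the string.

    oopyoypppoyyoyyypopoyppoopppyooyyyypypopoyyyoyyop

5

Sliding a length-3 window over the 49 characters (47 positions):
  position 10–12: oyy
  position 13–15: oyy
  position 31–33: oyy
  position 41–43: oyy
  position 45–47: oyy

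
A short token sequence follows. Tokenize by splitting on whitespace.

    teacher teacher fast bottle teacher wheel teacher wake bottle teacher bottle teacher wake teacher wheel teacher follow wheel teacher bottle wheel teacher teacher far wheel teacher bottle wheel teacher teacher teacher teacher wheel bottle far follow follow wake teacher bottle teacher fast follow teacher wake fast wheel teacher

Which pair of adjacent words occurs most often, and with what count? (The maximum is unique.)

"wheel teacher", 7 times

Bigram frequencies (highest first):
  wheel teacher: 7
  teacher teacher: 5
  bottle teacher: 4
  teacher bottle: 4
  teacher wheel: 3
  teacher wake: 3
  … (18 more, each ≤ 2)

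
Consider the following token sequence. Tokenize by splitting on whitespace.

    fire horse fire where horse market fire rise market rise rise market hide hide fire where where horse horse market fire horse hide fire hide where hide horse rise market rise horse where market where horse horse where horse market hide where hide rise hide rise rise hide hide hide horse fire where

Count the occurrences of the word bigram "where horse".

Scanning the 52 overlapping bigram windows for "where horse":
  position 4–5: where horse
  position 17–18: where horse
  position 35–36: where horse
  position 38–39: where horse

4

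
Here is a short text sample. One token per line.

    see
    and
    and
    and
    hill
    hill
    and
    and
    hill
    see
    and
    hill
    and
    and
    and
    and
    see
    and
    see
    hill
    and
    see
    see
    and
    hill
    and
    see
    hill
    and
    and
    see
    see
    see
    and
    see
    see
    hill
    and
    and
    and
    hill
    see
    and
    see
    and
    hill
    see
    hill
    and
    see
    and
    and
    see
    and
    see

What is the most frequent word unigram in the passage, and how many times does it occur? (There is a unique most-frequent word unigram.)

"and", 26 times

Unigram frequencies (highest first):
  and: 26
  see: 18
  hill: 11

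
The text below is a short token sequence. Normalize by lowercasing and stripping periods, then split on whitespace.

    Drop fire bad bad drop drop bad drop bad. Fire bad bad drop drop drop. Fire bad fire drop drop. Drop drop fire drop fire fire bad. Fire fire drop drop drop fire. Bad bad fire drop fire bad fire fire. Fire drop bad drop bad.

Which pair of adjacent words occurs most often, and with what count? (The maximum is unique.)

"drop drop", 8 times

Bigram frequencies (highest first):
  drop drop: 8
  drop fire: 6
  fire bad: 6
  bad fire: 5
  fire drop: 5
  bad drop: 4
  … (3 more, each ≤ 4)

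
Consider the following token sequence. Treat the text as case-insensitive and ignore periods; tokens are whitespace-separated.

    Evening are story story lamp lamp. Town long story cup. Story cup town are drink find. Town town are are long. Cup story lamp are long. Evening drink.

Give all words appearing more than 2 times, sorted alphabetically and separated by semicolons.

Unigram counts meeting the condition (more than 2 times):
  are: 5
  cup: 3
  lamp: 3
  long: 3
  story: 5
  town: 4

are; cup; lamp; long; story; town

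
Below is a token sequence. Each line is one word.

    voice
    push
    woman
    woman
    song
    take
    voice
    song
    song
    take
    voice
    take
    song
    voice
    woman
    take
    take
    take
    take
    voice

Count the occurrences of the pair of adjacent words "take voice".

Scanning the 19 overlapping bigram windows for "take voice":
  position 6–7: take voice
  position 10–11: take voice
  position 19–20: take voice

3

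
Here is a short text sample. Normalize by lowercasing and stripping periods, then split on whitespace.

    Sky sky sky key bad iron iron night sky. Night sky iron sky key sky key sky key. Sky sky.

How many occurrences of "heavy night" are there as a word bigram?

0

Scanning the 19 overlapping bigram windows for "heavy night":
  (none found)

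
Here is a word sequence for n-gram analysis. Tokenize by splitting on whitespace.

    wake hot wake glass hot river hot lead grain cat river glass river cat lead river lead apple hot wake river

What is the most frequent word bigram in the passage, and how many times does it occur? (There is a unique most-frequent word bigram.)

Bigram frequencies (highest first):
  hot wake: 2
  wake hot: 1
  wake glass: 1
  glass hot: 1
  hot river: 1
  river hot: 1
  … (13 more, each ≤ 1)

"hot wake", 2 times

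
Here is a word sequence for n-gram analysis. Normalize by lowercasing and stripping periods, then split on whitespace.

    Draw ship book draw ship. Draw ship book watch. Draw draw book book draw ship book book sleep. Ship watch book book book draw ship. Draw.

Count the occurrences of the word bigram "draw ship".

5

Scanning the 25 overlapping bigram windows for "draw ship":
  position 1–2: draw ship
  position 4–5: draw ship
  position 6–7: draw ship
  position 14–15: draw ship
  position 24–25: draw ship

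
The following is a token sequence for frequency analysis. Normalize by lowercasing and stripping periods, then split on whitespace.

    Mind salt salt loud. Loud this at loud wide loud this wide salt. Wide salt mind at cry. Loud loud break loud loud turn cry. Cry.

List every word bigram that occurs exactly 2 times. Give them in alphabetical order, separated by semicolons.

Bigram counts meeting the condition (exactly 2 times):
  loud this: 2
  wide salt: 2

loud this; wide salt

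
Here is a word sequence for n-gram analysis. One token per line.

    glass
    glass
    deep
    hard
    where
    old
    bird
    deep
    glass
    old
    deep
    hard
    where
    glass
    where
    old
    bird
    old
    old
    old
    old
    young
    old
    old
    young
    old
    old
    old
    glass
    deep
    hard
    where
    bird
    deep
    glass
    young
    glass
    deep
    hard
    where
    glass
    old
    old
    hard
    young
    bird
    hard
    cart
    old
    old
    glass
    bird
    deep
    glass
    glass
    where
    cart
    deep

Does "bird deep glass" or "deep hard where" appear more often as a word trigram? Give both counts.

"bird deep glass": 3 occurrences
"deep hard where": 4 occurrences

"deep hard where" (4 vs 3)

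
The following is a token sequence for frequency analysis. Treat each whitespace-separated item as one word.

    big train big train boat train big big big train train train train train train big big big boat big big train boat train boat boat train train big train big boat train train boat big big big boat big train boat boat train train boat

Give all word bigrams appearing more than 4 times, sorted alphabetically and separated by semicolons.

Bigram counts meeting the condition (more than 4 times):
  big big: 7
  big train: 6
  boat train: 5
  train big: 5
  train boat: 6
  train train: 8

big big; big train; boat train; train big; train boat; train train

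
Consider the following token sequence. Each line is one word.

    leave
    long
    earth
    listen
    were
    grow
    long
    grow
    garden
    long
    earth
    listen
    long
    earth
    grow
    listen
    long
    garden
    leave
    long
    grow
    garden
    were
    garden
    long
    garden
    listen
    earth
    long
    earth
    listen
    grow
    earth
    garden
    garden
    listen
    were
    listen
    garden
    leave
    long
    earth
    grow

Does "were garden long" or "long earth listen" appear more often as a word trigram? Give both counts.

"were garden long": 1 occurrence
"long earth listen": 3 occurrences

"long earth listen" (3 vs 1)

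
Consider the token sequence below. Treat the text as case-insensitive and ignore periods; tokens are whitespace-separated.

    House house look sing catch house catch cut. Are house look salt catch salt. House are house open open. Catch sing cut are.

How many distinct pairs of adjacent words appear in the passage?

19

23 tokens → 22 bigram windows in total.
Repeated bigrams (each contributes count−1 duplicates):
  are house: 2
  cut are: 2
  house look: 2
3 duplicate windows → 22 − 3 = 19 distinct.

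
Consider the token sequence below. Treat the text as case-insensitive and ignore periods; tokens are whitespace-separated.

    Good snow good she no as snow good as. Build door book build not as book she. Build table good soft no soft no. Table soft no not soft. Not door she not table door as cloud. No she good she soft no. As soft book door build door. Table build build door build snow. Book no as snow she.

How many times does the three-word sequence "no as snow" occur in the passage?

Scanning the 58 overlapping trigram windows for "no as snow":
  position 5–7: no as snow
  position 57–59: no as snow

2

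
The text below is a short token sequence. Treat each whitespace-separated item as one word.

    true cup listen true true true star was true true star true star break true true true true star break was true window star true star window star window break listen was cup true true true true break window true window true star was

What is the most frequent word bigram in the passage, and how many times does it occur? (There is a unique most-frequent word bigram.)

"true true", 9 times

Bigram frequencies (highest first):
  true true: 9
  true star: 6
  star was: 2
  was true: 2
  star true: 2
  star break: 2
  … (16 more, each ≤ 2)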